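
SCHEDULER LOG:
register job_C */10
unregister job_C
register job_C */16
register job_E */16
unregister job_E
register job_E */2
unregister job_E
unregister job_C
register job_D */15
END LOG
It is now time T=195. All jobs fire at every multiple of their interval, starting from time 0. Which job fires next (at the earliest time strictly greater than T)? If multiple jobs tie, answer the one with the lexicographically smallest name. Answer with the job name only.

Answer: job_D

Derivation:
Op 1: register job_C */10 -> active={job_C:*/10}
Op 2: unregister job_C -> active={}
Op 3: register job_C */16 -> active={job_C:*/16}
Op 4: register job_E */16 -> active={job_C:*/16, job_E:*/16}
Op 5: unregister job_E -> active={job_C:*/16}
Op 6: register job_E */2 -> active={job_C:*/16, job_E:*/2}
Op 7: unregister job_E -> active={job_C:*/16}
Op 8: unregister job_C -> active={}
Op 9: register job_D */15 -> active={job_D:*/15}
  job_D: interval 15, next fire after T=195 is 210
Earliest = 210, winner (lex tiebreak) = job_D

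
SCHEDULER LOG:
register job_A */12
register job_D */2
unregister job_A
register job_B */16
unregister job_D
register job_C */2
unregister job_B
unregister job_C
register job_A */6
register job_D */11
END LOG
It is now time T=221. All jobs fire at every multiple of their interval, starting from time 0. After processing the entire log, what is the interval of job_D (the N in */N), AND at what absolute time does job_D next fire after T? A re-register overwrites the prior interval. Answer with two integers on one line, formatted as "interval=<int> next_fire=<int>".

Op 1: register job_A */12 -> active={job_A:*/12}
Op 2: register job_D */2 -> active={job_A:*/12, job_D:*/2}
Op 3: unregister job_A -> active={job_D:*/2}
Op 4: register job_B */16 -> active={job_B:*/16, job_D:*/2}
Op 5: unregister job_D -> active={job_B:*/16}
Op 6: register job_C */2 -> active={job_B:*/16, job_C:*/2}
Op 7: unregister job_B -> active={job_C:*/2}
Op 8: unregister job_C -> active={}
Op 9: register job_A */6 -> active={job_A:*/6}
Op 10: register job_D */11 -> active={job_A:*/6, job_D:*/11}
Final interval of job_D = 11
Next fire of job_D after T=221: (221//11+1)*11 = 231

Answer: interval=11 next_fire=231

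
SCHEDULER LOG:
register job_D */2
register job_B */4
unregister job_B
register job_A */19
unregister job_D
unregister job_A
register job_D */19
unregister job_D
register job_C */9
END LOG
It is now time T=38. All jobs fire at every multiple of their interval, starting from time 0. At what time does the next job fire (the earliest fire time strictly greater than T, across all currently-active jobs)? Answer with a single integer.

Answer: 45

Derivation:
Op 1: register job_D */2 -> active={job_D:*/2}
Op 2: register job_B */4 -> active={job_B:*/4, job_D:*/2}
Op 3: unregister job_B -> active={job_D:*/2}
Op 4: register job_A */19 -> active={job_A:*/19, job_D:*/2}
Op 5: unregister job_D -> active={job_A:*/19}
Op 6: unregister job_A -> active={}
Op 7: register job_D */19 -> active={job_D:*/19}
Op 8: unregister job_D -> active={}
Op 9: register job_C */9 -> active={job_C:*/9}
  job_C: interval 9, next fire after T=38 is 45
Earliest fire time = 45 (job job_C)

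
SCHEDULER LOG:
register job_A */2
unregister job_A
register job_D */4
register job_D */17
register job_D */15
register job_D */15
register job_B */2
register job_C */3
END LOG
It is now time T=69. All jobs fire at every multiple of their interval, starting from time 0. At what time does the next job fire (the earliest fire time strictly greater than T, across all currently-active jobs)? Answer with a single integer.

Answer: 70

Derivation:
Op 1: register job_A */2 -> active={job_A:*/2}
Op 2: unregister job_A -> active={}
Op 3: register job_D */4 -> active={job_D:*/4}
Op 4: register job_D */17 -> active={job_D:*/17}
Op 5: register job_D */15 -> active={job_D:*/15}
Op 6: register job_D */15 -> active={job_D:*/15}
Op 7: register job_B */2 -> active={job_B:*/2, job_D:*/15}
Op 8: register job_C */3 -> active={job_B:*/2, job_C:*/3, job_D:*/15}
  job_B: interval 2, next fire after T=69 is 70
  job_C: interval 3, next fire after T=69 is 72
  job_D: interval 15, next fire after T=69 is 75
Earliest fire time = 70 (job job_B)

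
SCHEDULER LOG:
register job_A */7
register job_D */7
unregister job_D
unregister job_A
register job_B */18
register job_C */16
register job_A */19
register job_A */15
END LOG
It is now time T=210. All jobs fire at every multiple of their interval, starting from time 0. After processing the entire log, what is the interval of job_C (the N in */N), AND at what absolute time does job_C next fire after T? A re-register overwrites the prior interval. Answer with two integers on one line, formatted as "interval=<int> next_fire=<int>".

Op 1: register job_A */7 -> active={job_A:*/7}
Op 2: register job_D */7 -> active={job_A:*/7, job_D:*/7}
Op 3: unregister job_D -> active={job_A:*/7}
Op 4: unregister job_A -> active={}
Op 5: register job_B */18 -> active={job_B:*/18}
Op 6: register job_C */16 -> active={job_B:*/18, job_C:*/16}
Op 7: register job_A */19 -> active={job_A:*/19, job_B:*/18, job_C:*/16}
Op 8: register job_A */15 -> active={job_A:*/15, job_B:*/18, job_C:*/16}
Final interval of job_C = 16
Next fire of job_C after T=210: (210//16+1)*16 = 224

Answer: interval=16 next_fire=224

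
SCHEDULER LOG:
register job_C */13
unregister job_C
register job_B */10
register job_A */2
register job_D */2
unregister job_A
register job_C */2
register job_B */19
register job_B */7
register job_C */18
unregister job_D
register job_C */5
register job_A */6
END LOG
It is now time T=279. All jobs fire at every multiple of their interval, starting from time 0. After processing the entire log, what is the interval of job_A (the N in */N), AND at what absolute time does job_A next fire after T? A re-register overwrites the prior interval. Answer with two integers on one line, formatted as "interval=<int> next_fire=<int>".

Op 1: register job_C */13 -> active={job_C:*/13}
Op 2: unregister job_C -> active={}
Op 3: register job_B */10 -> active={job_B:*/10}
Op 4: register job_A */2 -> active={job_A:*/2, job_B:*/10}
Op 5: register job_D */2 -> active={job_A:*/2, job_B:*/10, job_D:*/2}
Op 6: unregister job_A -> active={job_B:*/10, job_D:*/2}
Op 7: register job_C */2 -> active={job_B:*/10, job_C:*/2, job_D:*/2}
Op 8: register job_B */19 -> active={job_B:*/19, job_C:*/2, job_D:*/2}
Op 9: register job_B */7 -> active={job_B:*/7, job_C:*/2, job_D:*/2}
Op 10: register job_C */18 -> active={job_B:*/7, job_C:*/18, job_D:*/2}
Op 11: unregister job_D -> active={job_B:*/7, job_C:*/18}
Op 12: register job_C */5 -> active={job_B:*/7, job_C:*/5}
Op 13: register job_A */6 -> active={job_A:*/6, job_B:*/7, job_C:*/5}
Final interval of job_A = 6
Next fire of job_A after T=279: (279//6+1)*6 = 282

Answer: interval=6 next_fire=282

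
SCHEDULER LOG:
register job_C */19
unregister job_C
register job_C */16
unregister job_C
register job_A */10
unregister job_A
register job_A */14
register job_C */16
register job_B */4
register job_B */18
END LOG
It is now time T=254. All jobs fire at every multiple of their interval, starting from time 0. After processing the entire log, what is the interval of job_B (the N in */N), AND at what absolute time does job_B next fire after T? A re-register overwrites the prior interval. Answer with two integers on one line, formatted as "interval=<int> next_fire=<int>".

Answer: interval=18 next_fire=270

Derivation:
Op 1: register job_C */19 -> active={job_C:*/19}
Op 2: unregister job_C -> active={}
Op 3: register job_C */16 -> active={job_C:*/16}
Op 4: unregister job_C -> active={}
Op 5: register job_A */10 -> active={job_A:*/10}
Op 6: unregister job_A -> active={}
Op 7: register job_A */14 -> active={job_A:*/14}
Op 8: register job_C */16 -> active={job_A:*/14, job_C:*/16}
Op 9: register job_B */4 -> active={job_A:*/14, job_B:*/4, job_C:*/16}
Op 10: register job_B */18 -> active={job_A:*/14, job_B:*/18, job_C:*/16}
Final interval of job_B = 18
Next fire of job_B after T=254: (254//18+1)*18 = 270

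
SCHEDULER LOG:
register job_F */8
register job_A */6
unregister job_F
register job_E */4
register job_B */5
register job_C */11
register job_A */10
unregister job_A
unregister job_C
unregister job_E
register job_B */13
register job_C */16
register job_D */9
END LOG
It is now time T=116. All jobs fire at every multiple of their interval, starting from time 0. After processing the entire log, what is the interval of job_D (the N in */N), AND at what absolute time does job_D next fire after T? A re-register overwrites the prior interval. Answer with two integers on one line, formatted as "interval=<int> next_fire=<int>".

Op 1: register job_F */8 -> active={job_F:*/8}
Op 2: register job_A */6 -> active={job_A:*/6, job_F:*/8}
Op 3: unregister job_F -> active={job_A:*/6}
Op 4: register job_E */4 -> active={job_A:*/6, job_E:*/4}
Op 5: register job_B */5 -> active={job_A:*/6, job_B:*/5, job_E:*/4}
Op 6: register job_C */11 -> active={job_A:*/6, job_B:*/5, job_C:*/11, job_E:*/4}
Op 7: register job_A */10 -> active={job_A:*/10, job_B:*/5, job_C:*/11, job_E:*/4}
Op 8: unregister job_A -> active={job_B:*/5, job_C:*/11, job_E:*/4}
Op 9: unregister job_C -> active={job_B:*/5, job_E:*/4}
Op 10: unregister job_E -> active={job_B:*/5}
Op 11: register job_B */13 -> active={job_B:*/13}
Op 12: register job_C */16 -> active={job_B:*/13, job_C:*/16}
Op 13: register job_D */9 -> active={job_B:*/13, job_C:*/16, job_D:*/9}
Final interval of job_D = 9
Next fire of job_D after T=116: (116//9+1)*9 = 117

Answer: interval=9 next_fire=117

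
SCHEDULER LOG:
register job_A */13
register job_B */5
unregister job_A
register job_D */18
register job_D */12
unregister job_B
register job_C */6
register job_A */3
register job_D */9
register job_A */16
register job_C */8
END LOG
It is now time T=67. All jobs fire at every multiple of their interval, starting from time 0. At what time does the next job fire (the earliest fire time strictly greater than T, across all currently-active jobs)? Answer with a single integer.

Op 1: register job_A */13 -> active={job_A:*/13}
Op 2: register job_B */5 -> active={job_A:*/13, job_B:*/5}
Op 3: unregister job_A -> active={job_B:*/5}
Op 4: register job_D */18 -> active={job_B:*/5, job_D:*/18}
Op 5: register job_D */12 -> active={job_B:*/5, job_D:*/12}
Op 6: unregister job_B -> active={job_D:*/12}
Op 7: register job_C */6 -> active={job_C:*/6, job_D:*/12}
Op 8: register job_A */3 -> active={job_A:*/3, job_C:*/6, job_D:*/12}
Op 9: register job_D */9 -> active={job_A:*/3, job_C:*/6, job_D:*/9}
Op 10: register job_A */16 -> active={job_A:*/16, job_C:*/6, job_D:*/9}
Op 11: register job_C */8 -> active={job_A:*/16, job_C:*/8, job_D:*/9}
  job_A: interval 16, next fire after T=67 is 80
  job_C: interval 8, next fire after T=67 is 72
  job_D: interval 9, next fire after T=67 is 72
Earliest fire time = 72 (job job_C)

Answer: 72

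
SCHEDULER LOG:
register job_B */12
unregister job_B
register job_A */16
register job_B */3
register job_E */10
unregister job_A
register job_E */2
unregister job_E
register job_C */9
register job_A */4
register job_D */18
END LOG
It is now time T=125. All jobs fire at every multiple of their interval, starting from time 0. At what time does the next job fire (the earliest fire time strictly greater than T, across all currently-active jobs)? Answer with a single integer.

Op 1: register job_B */12 -> active={job_B:*/12}
Op 2: unregister job_B -> active={}
Op 3: register job_A */16 -> active={job_A:*/16}
Op 4: register job_B */3 -> active={job_A:*/16, job_B:*/3}
Op 5: register job_E */10 -> active={job_A:*/16, job_B:*/3, job_E:*/10}
Op 6: unregister job_A -> active={job_B:*/3, job_E:*/10}
Op 7: register job_E */2 -> active={job_B:*/3, job_E:*/2}
Op 8: unregister job_E -> active={job_B:*/3}
Op 9: register job_C */9 -> active={job_B:*/3, job_C:*/9}
Op 10: register job_A */4 -> active={job_A:*/4, job_B:*/3, job_C:*/9}
Op 11: register job_D */18 -> active={job_A:*/4, job_B:*/3, job_C:*/9, job_D:*/18}
  job_A: interval 4, next fire after T=125 is 128
  job_B: interval 3, next fire after T=125 is 126
  job_C: interval 9, next fire after T=125 is 126
  job_D: interval 18, next fire after T=125 is 126
Earliest fire time = 126 (job job_B)

Answer: 126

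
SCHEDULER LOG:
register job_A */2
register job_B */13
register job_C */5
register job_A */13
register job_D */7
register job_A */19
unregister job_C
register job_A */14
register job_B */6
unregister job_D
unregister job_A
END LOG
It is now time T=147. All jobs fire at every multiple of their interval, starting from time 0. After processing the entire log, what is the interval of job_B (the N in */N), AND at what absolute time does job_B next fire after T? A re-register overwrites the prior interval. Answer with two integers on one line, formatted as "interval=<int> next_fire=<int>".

Answer: interval=6 next_fire=150

Derivation:
Op 1: register job_A */2 -> active={job_A:*/2}
Op 2: register job_B */13 -> active={job_A:*/2, job_B:*/13}
Op 3: register job_C */5 -> active={job_A:*/2, job_B:*/13, job_C:*/5}
Op 4: register job_A */13 -> active={job_A:*/13, job_B:*/13, job_C:*/5}
Op 5: register job_D */7 -> active={job_A:*/13, job_B:*/13, job_C:*/5, job_D:*/7}
Op 6: register job_A */19 -> active={job_A:*/19, job_B:*/13, job_C:*/5, job_D:*/7}
Op 7: unregister job_C -> active={job_A:*/19, job_B:*/13, job_D:*/7}
Op 8: register job_A */14 -> active={job_A:*/14, job_B:*/13, job_D:*/7}
Op 9: register job_B */6 -> active={job_A:*/14, job_B:*/6, job_D:*/7}
Op 10: unregister job_D -> active={job_A:*/14, job_B:*/6}
Op 11: unregister job_A -> active={job_B:*/6}
Final interval of job_B = 6
Next fire of job_B after T=147: (147//6+1)*6 = 150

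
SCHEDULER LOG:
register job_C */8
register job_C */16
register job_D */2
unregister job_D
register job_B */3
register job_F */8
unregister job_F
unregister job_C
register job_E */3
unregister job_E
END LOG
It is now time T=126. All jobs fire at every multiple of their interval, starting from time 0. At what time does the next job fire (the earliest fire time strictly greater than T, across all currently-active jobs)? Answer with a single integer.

Answer: 129

Derivation:
Op 1: register job_C */8 -> active={job_C:*/8}
Op 2: register job_C */16 -> active={job_C:*/16}
Op 3: register job_D */2 -> active={job_C:*/16, job_D:*/2}
Op 4: unregister job_D -> active={job_C:*/16}
Op 5: register job_B */3 -> active={job_B:*/3, job_C:*/16}
Op 6: register job_F */8 -> active={job_B:*/3, job_C:*/16, job_F:*/8}
Op 7: unregister job_F -> active={job_B:*/3, job_C:*/16}
Op 8: unregister job_C -> active={job_B:*/3}
Op 9: register job_E */3 -> active={job_B:*/3, job_E:*/3}
Op 10: unregister job_E -> active={job_B:*/3}
  job_B: interval 3, next fire after T=126 is 129
Earliest fire time = 129 (job job_B)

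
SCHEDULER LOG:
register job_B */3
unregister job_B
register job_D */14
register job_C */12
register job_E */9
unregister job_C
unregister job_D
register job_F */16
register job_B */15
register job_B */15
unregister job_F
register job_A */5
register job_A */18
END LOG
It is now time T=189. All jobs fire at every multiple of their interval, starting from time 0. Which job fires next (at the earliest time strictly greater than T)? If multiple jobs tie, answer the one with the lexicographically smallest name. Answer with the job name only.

Op 1: register job_B */3 -> active={job_B:*/3}
Op 2: unregister job_B -> active={}
Op 3: register job_D */14 -> active={job_D:*/14}
Op 4: register job_C */12 -> active={job_C:*/12, job_D:*/14}
Op 5: register job_E */9 -> active={job_C:*/12, job_D:*/14, job_E:*/9}
Op 6: unregister job_C -> active={job_D:*/14, job_E:*/9}
Op 7: unregister job_D -> active={job_E:*/9}
Op 8: register job_F */16 -> active={job_E:*/9, job_F:*/16}
Op 9: register job_B */15 -> active={job_B:*/15, job_E:*/9, job_F:*/16}
Op 10: register job_B */15 -> active={job_B:*/15, job_E:*/9, job_F:*/16}
Op 11: unregister job_F -> active={job_B:*/15, job_E:*/9}
Op 12: register job_A */5 -> active={job_A:*/5, job_B:*/15, job_E:*/9}
Op 13: register job_A */18 -> active={job_A:*/18, job_B:*/15, job_E:*/9}
  job_A: interval 18, next fire after T=189 is 198
  job_B: interval 15, next fire after T=189 is 195
  job_E: interval 9, next fire after T=189 is 198
Earliest = 195, winner (lex tiebreak) = job_B

Answer: job_B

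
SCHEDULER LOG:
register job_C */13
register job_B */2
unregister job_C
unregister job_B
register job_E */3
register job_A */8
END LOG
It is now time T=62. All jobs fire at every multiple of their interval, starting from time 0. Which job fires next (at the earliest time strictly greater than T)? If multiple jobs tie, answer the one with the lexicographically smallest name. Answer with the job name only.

Answer: job_E

Derivation:
Op 1: register job_C */13 -> active={job_C:*/13}
Op 2: register job_B */2 -> active={job_B:*/2, job_C:*/13}
Op 3: unregister job_C -> active={job_B:*/2}
Op 4: unregister job_B -> active={}
Op 5: register job_E */3 -> active={job_E:*/3}
Op 6: register job_A */8 -> active={job_A:*/8, job_E:*/3}
  job_A: interval 8, next fire after T=62 is 64
  job_E: interval 3, next fire after T=62 is 63
Earliest = 63, winner (lex tiebreak) = job_E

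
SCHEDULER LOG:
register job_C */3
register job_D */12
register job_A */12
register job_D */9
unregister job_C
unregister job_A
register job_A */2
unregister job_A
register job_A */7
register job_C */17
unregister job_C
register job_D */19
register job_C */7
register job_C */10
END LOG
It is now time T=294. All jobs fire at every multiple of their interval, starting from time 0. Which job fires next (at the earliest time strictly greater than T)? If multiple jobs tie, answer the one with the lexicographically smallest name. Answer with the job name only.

Answer: job_C

Derivation:
Op 1: register job_C */3 -> active={job_C:*/3}
Op 2: register job_D */12 -> active={job_C:*/3, job_D:*/12}
Op 3: register job_A */12 -> active={job_A:*/12, job_C:*/3, job_D:*/12}
Op 4: register job_D */9 -> active={job_A:*/12, job_C:*/3, job_D:*/9}
Op 5: unregister job_C -> active={job_A:*/12, job_D:*/9}
Op 6: unregister job_A -> active={job_D:*/9}
Op 7: register job_A */2 -> active={job_A:*/2, job_D:*/9}
Op 8: unregister job_A -> active={job_D:*/9}
Op 9: register job_A */7 -> active={job_A:*/7, job_D:*/9}
Op 10: register job_C */17 -> active={job_A:*/7, job_C:*/17, job_D:*/9}
Op 11: unregister job_C -> active={job_A:*/7, job_D:*/9}
Op 12: register job_D */19 -> active={job_A:*/7, job_D:*/19}
Op 13: register job_C */7 -> active={job_A:*/7, job_C:*/7, job_D:*/19}
Op 14: register job_C */10 -> active={job_A:*/7, job_C:*/10, job_D:*/19}
  job_A: interval 7, next fire after T=294 is 301
  job_C: interval 10, next fire after T=294 is 300
  job_D: interval 19, next fire after T=294 is 304
Earliest = 300, winner (lex tiebreak) = job_C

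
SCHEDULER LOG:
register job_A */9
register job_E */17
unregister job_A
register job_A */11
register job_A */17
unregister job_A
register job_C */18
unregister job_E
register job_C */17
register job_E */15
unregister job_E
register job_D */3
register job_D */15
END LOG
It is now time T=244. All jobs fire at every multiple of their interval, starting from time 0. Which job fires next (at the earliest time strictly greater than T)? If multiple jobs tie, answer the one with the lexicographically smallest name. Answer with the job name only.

Answer: job_C

Derivation:
Op 1: register job_A */9 -> active={job_A:*/9}
Op 2: register job_E */17 -> active={job_A:*/9, job_E:*/17}
Op 3: unregister job_A -> active={job_E:*/17}
Op 4: register job_A */11 -> active={job_A:*/11, job_E:*/17}
Op 5: register job_A */17 -> active={job_A:*/17, job_E:*/17}
Op 6: unregister job_A -> active={job_E:*/17}
Op 7: register job_C */18 -> active={job_C:*/18, job_E:*/17}
Op 8: unregister job_E -> active={job_C:*/18}
Op 9: register job_C */17 -> active={job_C:*/17}
Op 10: register job_E */15 -> active={job_C:*/17, job_E:*/15}
Op 11: unregister job_E -> active={job_C:*/17}
Op 12: register job_D */3 -> active={job_C:*/17, job_D:*/3}
Op 13: register job_D */15 -> active={job_C:*/17, job_D:*/15}
  job_C: interval 17, next fire after T=244 is 255
  job_D: interval 15, next fire after T=244 is 255
Earliest = 255, winner (lex tiebreak) = job_C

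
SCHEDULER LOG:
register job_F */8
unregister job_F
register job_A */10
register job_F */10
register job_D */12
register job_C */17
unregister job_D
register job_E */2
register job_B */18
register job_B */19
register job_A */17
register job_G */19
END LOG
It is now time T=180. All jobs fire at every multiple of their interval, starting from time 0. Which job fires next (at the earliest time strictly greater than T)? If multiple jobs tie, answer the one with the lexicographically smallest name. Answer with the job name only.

Op 1: register job_F */8 -> active={job_F:*/8}
Op 2: unregister job_F -> active={}
Op 3: register job_A */10 -> active={job_A:*/10}
Op 4: register job_F */10 -> active={job_A:*/10, job_F:*/10}
Op 5: register job_D */12 -> active={job_A:*/10, job_D:*/12, job_F:*/10}
Op 6: register job_C */17 -> active={job_A:*/10, job_C:*/17, job_D:*/12, job_F:*/10}
Op 7: unregister job_D -> active={job_A:*/10, job_C:*/17, job_F:*/10}
Op 8: register job_E */2 -> active={job_A:*/10, job_C:*/17, job_E:*/2, job_F:*/10}
Op 9: register job_B */18 -> active={job_A:*/10, job_B:*/18, job_C:*/17, job_E:*/2, job_F:*/10}
Op 10: register job_B */19 -> active={job_A:*/10, job_B:*/19, job_C:*/17, job_E:*/2, job_F:*/10}
Op 11: register job_A */17 -> active={job_A:*/17, job_B:*/19, job_C:*/17, job_E:*/2, job_F:*/10}
Op 12: register job_G */19 -> active={job_A:*/17, job_B:*/19, job_C:*/17, job_E:*/2, job_F:*/10, job_G:*/19}
  job_A: interval 17, next fire after T=180 is 187
  job_B: interval 19, next fire after T=180 is 190
  job_C: interval 17, next fire after T=180 is 187
  job_E: interval 2, next fire after T=180 is 182
  job_F: interval 10, next fire after T=180 is 190
  job_G: interval 19, next fire after T=180 is 190
Earliest = 182, winner (lex tiebreak) = job_E

Answer: job_E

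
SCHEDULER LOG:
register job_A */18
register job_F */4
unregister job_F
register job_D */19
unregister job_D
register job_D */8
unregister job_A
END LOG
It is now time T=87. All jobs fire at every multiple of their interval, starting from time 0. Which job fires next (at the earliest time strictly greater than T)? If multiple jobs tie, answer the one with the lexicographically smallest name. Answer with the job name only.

Answer: job_D

Derivation:
Op 1: register job_A */18 -> active={job_A:*/18}
Op 2: register job_F */4 -> active={job_A:*/18, job_F:*/4}
Op 3: unregister job_F -> active={job_A:*/18}
Op 4: register job_D */19 -> active={job_A:*/18, job_D:*/19}
Op 5: unregister job_D -> active={job_A:*/18}
Op 6: register job_D */8 -> active={job_A:*/18, job_D:*/8}
Op 7: unregister job_A -> active={job_D:*/8}
  job_D: interval 8, next fire after T=87 is 88
Earliest = 88, winner (lex tiebreak) = job_D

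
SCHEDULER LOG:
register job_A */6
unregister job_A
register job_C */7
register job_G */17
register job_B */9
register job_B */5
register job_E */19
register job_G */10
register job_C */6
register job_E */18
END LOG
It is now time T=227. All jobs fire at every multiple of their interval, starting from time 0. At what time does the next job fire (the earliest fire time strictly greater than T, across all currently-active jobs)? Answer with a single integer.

Op 1: register job_A */6 -> active={job_A:*/6}
Op 2: unregister job_A -> active={}
Op 3: register job_C */7 -> active={job_C:*/7}
Op 4: register job_G */17 -> active={job_C:*/7, job_G:*/17}
Op 5: register job_B */9 -> active={job_B:*/9, job_C:*/7, job_G:*/17}
Op 6: register job_B */5 -> active={job_B:*/5, job_C:*/7, job_G:*/17}
Op 7: register job_E */19 -> active={job_B:*/5, job_C:*/7, job_E:*/19, job_G:*/17}
Op 8: register job_G */10 -> active={job_B:*/5, job_C:*/7, job_E:*/19, job_G:*/10}
Op 9: register job_C */6 -> active={job_B:*/5, job_C:*/6, job_E:*/19, job_G:*/10}
Op 10: register job_E */18 -> active={job_B:*/5, job_C:*/6, job_E:*/18, job_G:*/10}
  job_B: interval 5, next fire after T=227 is 230
  job_C: interval 6, next fire after T=227 is 228
  job_E: interval 18, next fire after T=227 is 234
  job_G: interval 10, next fire after T=227 is 230
Earliest fire time = 228 (job job_C)

Answer: 228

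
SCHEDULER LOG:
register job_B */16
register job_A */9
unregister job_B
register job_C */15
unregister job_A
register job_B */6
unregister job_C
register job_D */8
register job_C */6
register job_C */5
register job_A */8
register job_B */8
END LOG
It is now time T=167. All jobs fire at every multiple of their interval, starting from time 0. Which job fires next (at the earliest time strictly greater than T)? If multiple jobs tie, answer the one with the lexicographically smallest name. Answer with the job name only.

Op 1: register job_B */16 -> active={job_B:*/16}
Op 2: register job_A */9 -> active={job_A:*/9, job_B:*/16}
Op 3: unregister job_B -> active={job_A:*/9}
Op 4: register job_C */15 -> active={job_A:*/9, job_C:*/15}
Op 5: unregister job_A -> active={job_C:*/15}
Op 6: register job_B */6 -> active={job_B:*/6, job_C:*/15}
Op 7: unregister job_C -> active={job_B:*/6}
Op 8: register job_D */8 -> active={job_B:*/6, job_D:*/8}
Op 9: register job_C */6 -> active={job_B:*/6, job_C:*/6, job_D:*/8}
Op 10: register job_C */5 -> active={job_B:*/6, job_C:*/5, job_D:*/8}
Op 11: register job_A */8 -> active={job_A:*/8, job_B:*/6, job_C:*/5, job_D:*/8}
Op 12: register job_B */8 -> active={job_A:*/8, job_B:*/8, job_C:*/5, job_D:*/8}
  job_A: interval 8, next fire after T=167 is 168
  job_B: interval 8, next fire after T=167 is 168
  job_C: interval 5, next fire after T=167 is 170
  job_D: interval 8, next fire after T=167 is 168
Earliest = 168, winner (lex tiebreak) = job_A

Answer: job_A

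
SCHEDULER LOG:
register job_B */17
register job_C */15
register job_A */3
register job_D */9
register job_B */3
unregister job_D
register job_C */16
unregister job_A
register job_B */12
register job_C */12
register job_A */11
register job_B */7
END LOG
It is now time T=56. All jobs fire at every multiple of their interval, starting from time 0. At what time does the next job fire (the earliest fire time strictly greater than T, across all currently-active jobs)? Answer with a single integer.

Op 1: register job_B */17 -> active={job_B:*/17}
Op 2: register job_C */15 -> active={job_B:*/17, job_C:*/15}
Op 3: register job_A */3 -> active={job_A:*/3, job_B:*/17, job_C:*/15}
Op 4: register job_D */9 -> active={job_A:*/3, job_B:*/17, job_C:*/15, job_D:*/9}
Op 5: register job_B */3 -> active={job_A:*/3, job_B:*/3, job_C:*/15, job_D:*/9}
Op 6: unregister job_D -> active={job_A:*/3, job_B:*/3, job_C:*/15}
Op 7: register job_C */16 -> active={job_A:*/3, job_B:*/3, job_C:*/16}
Op 8: unregister job_A -> active={job_B:*/3, job_C:*/16}
Op 9: register job_B */12 -> active={job_B:*/12, job_C:*/16}
Op 10: register job_C */12 -> active={job_B:*/12, job_C:*/12}
Op 11: register job_A */11 -> active={job_A:*/11, job_B:*/12, job_C:*/12}
Op 12: register job_B */7 -> active={job_A:*/11, job_B:*/7, job_C:*/12}
  job_A: interval 11, next fire after T=56 is 66
  job_B: interval 7, next fire after T=56 is 63
  job_C: interval 12, next fire after T=56 is 60
Earliest fire time = 60 (job job_C)

Answer: 60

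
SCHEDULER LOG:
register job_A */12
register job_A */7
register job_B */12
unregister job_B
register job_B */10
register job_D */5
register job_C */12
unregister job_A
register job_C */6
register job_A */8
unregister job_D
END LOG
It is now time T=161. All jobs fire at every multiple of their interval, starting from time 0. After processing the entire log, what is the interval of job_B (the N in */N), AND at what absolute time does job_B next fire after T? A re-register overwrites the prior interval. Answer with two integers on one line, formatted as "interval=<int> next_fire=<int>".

Op 1: register job_A */12 -> active={job_A:*/12}
Op 2: register job_A */7 -> active={job_A:*/7}
Op 3: register job_B */12 -> active={job_A:*/7, job_B:*/12}
Op 4: unregister job_B -> active={job_A:*/7}
Op 5: register job_B */10 -> active={job_A:*/7, job_B:*/10}
Op 6: register job_D */5 -> active={job_A:*/7, job_B:*/10, job_D:*/5}
Op 7: register job_C */12 -> active={job_A:*/7, job_B:*/10, job_C:*/12, job_D:*/5}
Op 8: unregister job_A -> active={job_B:*/10, job_C:*/12, job_D:*/5}
Op 9: register job_C */6 -> active={job_B:*/10, job_C:*/6, job_D:*/5}
Op 10: register job_A */8 -> active={job_A:*/8, job_B:*/10, job_C:*/6, job_D:*/5}
Op 11: unregister job_D -> active={job_A:*/8, job_B:*/10, job_C:*/6}
Final interval of job_B = 10
Next fire of job_B after T=161: (161//10+1)*10 = 170

Answer: interval=10 next_fire=170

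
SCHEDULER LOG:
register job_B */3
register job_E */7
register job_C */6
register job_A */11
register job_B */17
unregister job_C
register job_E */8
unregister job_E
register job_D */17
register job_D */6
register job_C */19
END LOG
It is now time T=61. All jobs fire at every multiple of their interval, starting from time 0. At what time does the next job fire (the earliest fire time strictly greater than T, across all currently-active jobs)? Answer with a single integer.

Answer: 66

Derivation:
Op 1: register job_B */3 -> active={job_B:*/3}
Op 2: register job_E */7 -> active={job_B:*/3, job_E:*/7}
Op 3: register job_C */6 -> active={job_B:*/3, job_C:*/6, job_E:*/7}
Op 4: register job_A */11 -> active={job_A:*/11, job_B:*/3, job_C:*/6, job_E:*/7}
Op 5: register job_B */17 -> active={job_A:*/11, job_B:*/17, job_C:*/6, job_E:*/7}
Op 6: unregister job_C -> active={job_A:*/11, job_B:*/17, job_E:*/7}
Op 7: register job_E */8 -> active={job_A:*/11, job_B:*/17, job_E:*/8}
Op 8: unregister job_E -> active={job_A:*/11, job_B:*/17}
Op 9: register job_D */17 -> active={job_A:*/11, job_B:*/17, job_D:*/17}
Op 10: register job_D */6 -> active={job_A:*/11, job_B:*/17, job_D:*/6}
Op 11: register job_C */19 -> active={job_A:*/11, job_B:*/17, job_C:*/19, job_D:*/6}
  job_A: interval 11, next fire after T=61 is 66
  job_B: interval 17, next fire after T=61 is 68
  job_C: interval 19, next fire after T=61 is 76
  job_D: interval 6, next fire after T=61 is 66
Earliest fire time = 66 (job job_A)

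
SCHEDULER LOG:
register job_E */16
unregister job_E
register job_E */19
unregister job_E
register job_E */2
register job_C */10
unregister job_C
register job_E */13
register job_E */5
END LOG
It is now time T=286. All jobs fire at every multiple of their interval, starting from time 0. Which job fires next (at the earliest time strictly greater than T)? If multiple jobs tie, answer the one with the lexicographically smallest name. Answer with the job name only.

Op 1: register job_E */16 -> active={job_E:*/16}
Op 2: unregister job_E -> active={}
Op 3: register job_E */19 -> active={job_E:*/19}
Op 4: unregister job_E -> active={}
Op 5: register job_E */2 -> active={job_E:*/2}
Op 6: register job_C */10 -> active={job_C:*/10, job_E:*/2}
Op 7: unregister job_C -> active={job_E:*/2}
Op 8: register job_E */13 -> active={job_E:*/13}
Op 9: register job_E */5 -> active={job_E:*/5}
  job_E: interval 5, next fire after T=286 is 290
Earliest = 290, winner (lex tiebreak) = job_E

Answer: job_E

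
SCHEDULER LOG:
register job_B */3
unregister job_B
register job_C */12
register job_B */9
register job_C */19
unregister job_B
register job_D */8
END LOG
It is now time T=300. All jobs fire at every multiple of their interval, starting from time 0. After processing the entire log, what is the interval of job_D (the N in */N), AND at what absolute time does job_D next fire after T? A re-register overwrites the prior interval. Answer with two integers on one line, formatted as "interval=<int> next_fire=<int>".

Op 1: register job_B */3 -> active={job_B:*/3}
Op 2: unregister job_B -> active={}
Op 3: register job_C */12 -> active={job_C:*/12}
Op 4: register job_B */9 -> active={job_B:*/9, job_C:*/12}
Op 5: register job_C */19 -> active={job_B:*/9, job_C:*/19}
Op 6: unregister job_B -> active={job_C:*/19}
Op 7: register job_D */8 -> active={job_C:*/19, job_D:*/8}
Final interval of job_D = 8
Next fire of job_D after T=300: (300//8+1)*8 = 304

Answer: interval=8 next_fire=304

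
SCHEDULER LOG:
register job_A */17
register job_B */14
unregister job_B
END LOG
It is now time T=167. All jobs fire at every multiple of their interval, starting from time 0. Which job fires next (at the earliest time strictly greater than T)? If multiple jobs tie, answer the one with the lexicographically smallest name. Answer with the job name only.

Op 1: register job_A */17 -> active={job_A:*/17}
Op 2: register job_B */14 -> active={job_A:*/17, job_B:*/14}
Op 3: unregister job_B -> active={job_A:*/17}
  job_A: interval 17, next fire after T=167 is 170
Earliest = 170, winner (lex tiebreak) = job_A

Answer: job_A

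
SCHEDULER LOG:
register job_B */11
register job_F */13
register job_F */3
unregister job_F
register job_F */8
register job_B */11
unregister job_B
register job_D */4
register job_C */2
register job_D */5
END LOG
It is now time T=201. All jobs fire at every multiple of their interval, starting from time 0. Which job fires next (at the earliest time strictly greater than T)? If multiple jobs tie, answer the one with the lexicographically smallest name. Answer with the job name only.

Op 1: register job_B */11 -> active={job_B:*/11}
Op 2: register job_F */13 -> active={job_B:*/11, job_F:*/13}
Op 3: register job_F */3 -> active={job_B:*/11, job_F:*/3}
Op 4: unregister job_F -> active={job_B:*/11}
Op 5: register job_F */8 -> active={job_B:*/11, job_F:*/8}
Op 6: register job_B */11 -> active={job_B:*/11, job_F:*/8}
Op 7: unregister job_B -> active={job_F:*/8}
Op 8: register job_D */4 -> active={job_D:*/4, job_F:*/8}
Op 9: register job_C */2 -> active={job_C:*/2, job_D:*/4, job_F:*/8}
Op 10: register job_D */5 -> active={job_C:*/2, job_D:*/5, job_F:*/8}
  job_C: interval 2, next fire after T=201 is 202
  job_D: interval 5, next fire after T=201 is 205
  job_F: interval 8, next fire after T=201 is 208
Earliest = 202, winner (lex tiebreak) = job_C

Answer: job_C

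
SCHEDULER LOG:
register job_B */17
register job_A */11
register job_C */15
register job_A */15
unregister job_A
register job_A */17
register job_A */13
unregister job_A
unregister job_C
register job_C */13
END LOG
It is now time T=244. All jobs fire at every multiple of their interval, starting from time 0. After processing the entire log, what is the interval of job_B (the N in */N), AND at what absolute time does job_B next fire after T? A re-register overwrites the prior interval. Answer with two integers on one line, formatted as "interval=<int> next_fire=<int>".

Op 1: register job_B */17 -> active={job_B:*/17}
Op 2: register job_A */11 -> active={job_A:*/11, job_B:*/17}
Op 3: register job_C */15 -> active={job_A:*/11, job_B:*/17, job_C:*/15}
Op 4: register job_A */15 -> active={job_A:*/15, job_B:*/17, job_C:*/15}
Op 5: unregister job_A -> active={job_B:*/17, job_C:*/15}
Op 6: register job_A */17 -> active={job_A:*/17, job_B:*/17, job_C:*/15}
Op 7: register job_A */13 -> active={job_A:*/13, job_B:*/17, job_C:*/15}
Op 8: unregister job_A -> active={job_B:*/17, job_C:*/15}
Op 9: unregister job_C -> active={job_B:*/17}
Op 10: register job_C */13 -> active={job_B:*/17, job_C:*/13}
Final interval of job_B = 17
Next fire of job_B after T=244: (244//17+1)*17 = 255

Answer: interval=17 next_fire=255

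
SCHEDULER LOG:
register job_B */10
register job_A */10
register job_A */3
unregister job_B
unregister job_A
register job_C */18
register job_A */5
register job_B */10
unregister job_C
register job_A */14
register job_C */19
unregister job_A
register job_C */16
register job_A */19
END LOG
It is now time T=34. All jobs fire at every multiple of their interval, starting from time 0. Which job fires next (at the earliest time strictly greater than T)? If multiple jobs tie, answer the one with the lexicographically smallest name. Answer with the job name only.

Op 1: register job_B */10 -> active={job_B:*/10}
Op 2: register job_A */10 -> active={job_A:*/10, job_B:*/10}
Op 3: register job_A */3 -> active={job_A:*/3, job_B:*/10}
Op 4: unregister job_B -> active={job_A:*/3}
Op 5: unregister job_A -> active={}
Op 6: register job_C */18 -> active={job_C:*/18}
Op 7: register job_A */5 -> active={job_A:*/5, job_C:*/18}
Op 8: register job_B */10 -> active={job_A:*/5, job_B:*/10, job_C:*/18}
Op 9: unregister job_C -> active={job_A:*/5, job_B:*/10}
Op 10: register job_A */14 -> active={job_A:*/14, job_B:*/10}
Op 11: register job_C */19 -> active={job_A:*/14, job_B:*/10, job_C:*/19}
Op 12: unregister job_A -> active={job_B:*/10, job_C:*/19}
Op 13: register job_C */16 -> active={job_B:*/10, job_C:*/16}
Op 14: register job_A */19 -> active={job_A:*/19, job_B:*/10, job_C:*/16}
  job_A: interval 19, next fire after T=34 is 38
  job_B: interval 10, next fire after T=34 is 40
  job_C: interval 16, next fire after T=34 is 48
Earliest = 38, winner (lex tiebreak) = job_A

Answer: job_A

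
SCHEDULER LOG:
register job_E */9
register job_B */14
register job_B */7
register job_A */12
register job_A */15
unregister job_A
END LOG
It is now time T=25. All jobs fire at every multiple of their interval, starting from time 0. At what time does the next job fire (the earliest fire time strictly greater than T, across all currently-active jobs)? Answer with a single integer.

Op 1: register job_E */9 -> active={job_E:*/9}
Op 2: register job_B */14 -> active={job_B:*/14, job_E:*/9}
Op 3: register job_B */7 -> active={job_B:*/7, job_E:*/9}
Op 4: register job_A */12 -> active={job_A:*/12, job_B:*/7, job_E:*/9}
Op 5: register job_A */15 -> active={job_A:*/15, job_B:*/7, job_E:*/9}
Op 6: unregister job_A -> active={job_B:*/7, job_E:*/9}
  job_B: interval 7, next fire after T=25 is 28
  job_E: interval 9, next fire after T=25 is 27
Earliest fire time = 27 (job job_E)

Answer: 27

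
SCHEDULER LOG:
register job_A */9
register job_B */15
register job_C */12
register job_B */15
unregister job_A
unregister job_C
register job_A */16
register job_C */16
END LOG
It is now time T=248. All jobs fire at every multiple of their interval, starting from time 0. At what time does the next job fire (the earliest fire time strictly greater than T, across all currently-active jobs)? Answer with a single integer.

Op 1: register job_A */9 -> active={job_A:*/9}
Op 2: register job_B */15 -> active={job_A:*/9, job_B:*/15}
Op 3: register job_C */12 -> active={job_A:*/9, job_B:*/15, job_C:*/12}
Op 4: register job_B */15 -> active={job_A:*/9, job_B:*/15, job_C:*/12}
Op 5: unregister job_A -> active={job_B:*/15, job_C:*/12}
Op 6: unregister job_C -> active={job_B:*/15}
Op 7: register job_A */16 -> active={job_A:*/16, job_B:*/15}
Op 8: register job_C */16 -> active={job_A:*/16, job_B:*/15, job_C:*/16}
  job_A: interval 16, next fire after T=248 is 256
  job_B: interval 15, next fire after T=248 is 255
  job_C: interval 16, next fire after T=248 is 256
Earliest fire time = 255 (job job_B)

Answer: 255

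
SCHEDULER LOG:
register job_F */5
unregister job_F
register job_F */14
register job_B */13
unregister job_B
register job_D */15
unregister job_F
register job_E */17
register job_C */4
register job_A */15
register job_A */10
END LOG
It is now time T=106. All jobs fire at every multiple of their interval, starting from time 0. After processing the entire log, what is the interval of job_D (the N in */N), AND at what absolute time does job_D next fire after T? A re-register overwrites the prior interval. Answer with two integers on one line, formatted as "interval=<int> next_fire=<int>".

Op 1: register job_F */5 -> active={job_F:*/5}
Op 2: unregister job_F -> active={}
Op 3: register job_F */14 -> active={job_F:*/14}
Op 4: register job_B */13 -> active={job_B:*/13, job_F:*/14}
Op 5: unregister job_B -> active={job_F:*/14}
Op 6: register job_D */15 -> active={job_D:*/15, job_F:*/14}
Op 7: unregister job_F -> active={job_D:*/15}
Op 8: register job_E */17 -> active={job_D:*/15, job_E:*/17}
Op 9: register job_C */4 -> active={job_C:*/4, job_D:*/15, job_E:*/17}
Op 10: register job_A */15 -> active={job_A:*/15, job_C:*/4, job_D:*/15, job_E:*/17}
Op 11: register job_A */10 -> active={job_A:*/10, job_C:*/4, job_D:*/15, job_E:*/17}
Final interval of job_D = 15
Next fire of job_D after T=106: (106//15+1)*15 = 120

Answer: interval=15 next_fire=120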